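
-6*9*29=-1566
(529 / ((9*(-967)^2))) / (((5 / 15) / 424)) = 224296 / 2805267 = 0.08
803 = 803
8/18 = 4/9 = 0.44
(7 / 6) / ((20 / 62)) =217 / 60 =3.62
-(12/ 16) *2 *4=-6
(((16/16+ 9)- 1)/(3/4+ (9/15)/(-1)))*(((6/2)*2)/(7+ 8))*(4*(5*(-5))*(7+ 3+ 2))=-28800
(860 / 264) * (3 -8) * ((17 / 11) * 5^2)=-456875 / 726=-629.30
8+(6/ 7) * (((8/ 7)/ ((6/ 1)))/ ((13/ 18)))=5240/ 637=8.23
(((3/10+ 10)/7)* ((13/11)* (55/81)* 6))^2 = 1792921/35721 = 50.19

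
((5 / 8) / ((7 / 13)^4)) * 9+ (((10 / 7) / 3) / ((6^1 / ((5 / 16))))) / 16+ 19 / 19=375691039 / 5531904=67.91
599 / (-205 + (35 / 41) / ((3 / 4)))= -73677 / 25075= -2.94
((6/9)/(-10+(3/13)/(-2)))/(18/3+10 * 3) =-0.00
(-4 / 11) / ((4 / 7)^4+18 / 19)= -91238 / 264451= -0.35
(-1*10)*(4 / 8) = -5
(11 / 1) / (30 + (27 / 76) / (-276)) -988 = -207157076 / 209751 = -987.63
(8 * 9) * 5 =360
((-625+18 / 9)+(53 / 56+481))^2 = 62394201 / 3136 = 19896.11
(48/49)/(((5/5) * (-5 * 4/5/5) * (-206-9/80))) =4800/807961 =0.01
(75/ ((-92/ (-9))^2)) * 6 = 18225/ 4232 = 4.31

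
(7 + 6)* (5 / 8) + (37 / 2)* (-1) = -83 / 8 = -10.38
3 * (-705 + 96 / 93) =-65469 / 31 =-2111.90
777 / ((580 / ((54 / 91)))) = 2997 / 3770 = 0.79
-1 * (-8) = 8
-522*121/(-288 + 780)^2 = -0.26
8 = 8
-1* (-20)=20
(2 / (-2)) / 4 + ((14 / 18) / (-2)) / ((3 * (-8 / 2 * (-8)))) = -439 / 1728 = -0.25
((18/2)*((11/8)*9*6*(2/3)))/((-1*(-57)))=297/38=7.82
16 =16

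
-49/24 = -2.04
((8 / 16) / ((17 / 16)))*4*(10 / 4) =80 / 17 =4.71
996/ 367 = 2.71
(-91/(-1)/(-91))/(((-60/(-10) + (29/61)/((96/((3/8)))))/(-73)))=1139968/93725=12.16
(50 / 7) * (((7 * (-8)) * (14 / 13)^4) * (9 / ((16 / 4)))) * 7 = -242020800 / 28561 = -8473.82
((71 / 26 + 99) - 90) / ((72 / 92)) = 7015 / 468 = 14.99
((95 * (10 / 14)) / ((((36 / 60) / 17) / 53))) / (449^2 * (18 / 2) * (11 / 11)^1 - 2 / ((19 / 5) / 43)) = 40657625 / 723940161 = 0.06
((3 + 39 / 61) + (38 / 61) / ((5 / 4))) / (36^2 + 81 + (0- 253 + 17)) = 1262 / 348005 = 0.00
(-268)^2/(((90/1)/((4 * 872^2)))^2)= 166109900892798976/2025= 82029580687801.96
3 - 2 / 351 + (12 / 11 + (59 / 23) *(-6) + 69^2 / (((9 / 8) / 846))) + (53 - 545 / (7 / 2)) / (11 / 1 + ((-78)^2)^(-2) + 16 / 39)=85451633057961341525 / 23867493240591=3580251.69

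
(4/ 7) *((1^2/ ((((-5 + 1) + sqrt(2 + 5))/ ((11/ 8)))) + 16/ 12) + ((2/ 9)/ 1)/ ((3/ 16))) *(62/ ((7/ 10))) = 127720/ 1323 - 3410 *sqrt(7)/ 441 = 76.08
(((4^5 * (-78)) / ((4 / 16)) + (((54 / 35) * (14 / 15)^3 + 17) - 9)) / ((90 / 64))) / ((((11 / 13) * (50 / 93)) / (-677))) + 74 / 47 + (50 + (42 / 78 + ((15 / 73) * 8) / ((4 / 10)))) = 12959211364036395011 / 38330703125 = 338089581.13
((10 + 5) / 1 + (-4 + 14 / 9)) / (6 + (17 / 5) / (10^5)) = 56500000 / 27000153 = 2.09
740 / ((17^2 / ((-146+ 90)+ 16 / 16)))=-40700 / 289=-140.83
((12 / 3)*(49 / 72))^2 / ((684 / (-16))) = -2401 / 13851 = -0.17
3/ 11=0.27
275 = 275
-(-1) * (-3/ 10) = -3/ 10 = -0.30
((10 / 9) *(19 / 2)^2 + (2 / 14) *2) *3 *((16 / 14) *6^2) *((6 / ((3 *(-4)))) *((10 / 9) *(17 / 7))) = -17232560 / 1029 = -16746.90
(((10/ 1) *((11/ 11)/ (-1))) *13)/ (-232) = 0.56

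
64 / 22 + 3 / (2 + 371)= 11969 / 4103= 2.92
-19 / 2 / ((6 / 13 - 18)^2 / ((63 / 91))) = -13 / 608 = -0.02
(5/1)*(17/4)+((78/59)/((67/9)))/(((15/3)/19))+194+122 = 26716337/79060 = 337.92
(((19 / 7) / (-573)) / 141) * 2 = -0.00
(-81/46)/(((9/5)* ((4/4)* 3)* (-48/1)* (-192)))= -5/141312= -0.00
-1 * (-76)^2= -5776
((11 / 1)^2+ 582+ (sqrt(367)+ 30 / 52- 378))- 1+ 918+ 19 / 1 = sqrt(367)+ 32801 / 26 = 1280.73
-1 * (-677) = 677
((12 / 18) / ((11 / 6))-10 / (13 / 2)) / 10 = -84 / 715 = -0.12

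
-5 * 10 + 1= -49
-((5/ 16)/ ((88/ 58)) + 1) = -849/ 704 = -1.21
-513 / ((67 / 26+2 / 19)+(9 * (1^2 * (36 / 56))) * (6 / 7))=-12417678 / 184967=-67.13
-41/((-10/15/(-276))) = -16974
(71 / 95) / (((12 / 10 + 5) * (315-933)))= -71 / 364002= -0.00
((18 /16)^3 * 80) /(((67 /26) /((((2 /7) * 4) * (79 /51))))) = 1247805 /15946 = 78.25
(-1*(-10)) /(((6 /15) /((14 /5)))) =70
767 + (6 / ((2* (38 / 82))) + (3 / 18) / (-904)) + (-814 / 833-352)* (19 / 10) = 8826378013 / 85845648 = 102.82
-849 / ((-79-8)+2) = 9.99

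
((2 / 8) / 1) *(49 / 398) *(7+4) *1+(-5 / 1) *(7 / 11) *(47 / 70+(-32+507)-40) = -24269683 / 17512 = -1385.89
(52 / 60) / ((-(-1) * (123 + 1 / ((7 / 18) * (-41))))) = 3731 / 529245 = 0.01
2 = 2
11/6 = 1.83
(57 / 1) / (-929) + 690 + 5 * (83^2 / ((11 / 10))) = 327044533 / 10219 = 32003.58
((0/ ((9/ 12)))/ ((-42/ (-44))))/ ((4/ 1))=0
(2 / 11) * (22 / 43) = 4 / 43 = 0.09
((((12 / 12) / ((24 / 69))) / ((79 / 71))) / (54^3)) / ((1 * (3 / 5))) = 8165 / 298551744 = 0.00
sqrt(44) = 2*sqrt(11) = 6.63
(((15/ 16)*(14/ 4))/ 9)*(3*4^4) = 280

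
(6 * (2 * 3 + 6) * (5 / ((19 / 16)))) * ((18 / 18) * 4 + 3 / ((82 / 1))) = 953280 / 779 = 1223.72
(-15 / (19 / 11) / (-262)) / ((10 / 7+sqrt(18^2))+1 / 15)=0.00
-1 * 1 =-1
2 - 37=-35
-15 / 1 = -15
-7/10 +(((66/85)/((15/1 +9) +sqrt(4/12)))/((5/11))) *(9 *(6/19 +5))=6864251/2535550 - 59994 *sqrt(3)/1267775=2.63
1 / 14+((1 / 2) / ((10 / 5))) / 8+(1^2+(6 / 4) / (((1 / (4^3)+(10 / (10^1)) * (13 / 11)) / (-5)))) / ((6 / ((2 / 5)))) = -78117 / 314720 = -0.25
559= 559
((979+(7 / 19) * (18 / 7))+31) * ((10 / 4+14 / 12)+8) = 672280 / 57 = 11794.39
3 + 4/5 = 19/5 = 3.80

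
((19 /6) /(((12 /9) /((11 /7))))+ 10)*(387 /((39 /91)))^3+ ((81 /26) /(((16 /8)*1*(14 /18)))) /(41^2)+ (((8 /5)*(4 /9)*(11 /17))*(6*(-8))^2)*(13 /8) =1051767280515029521 /104020280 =10111175248.86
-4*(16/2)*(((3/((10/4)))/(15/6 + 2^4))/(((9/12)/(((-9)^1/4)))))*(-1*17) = -19584/185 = -105.86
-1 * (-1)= 1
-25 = -25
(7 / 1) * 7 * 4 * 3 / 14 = 42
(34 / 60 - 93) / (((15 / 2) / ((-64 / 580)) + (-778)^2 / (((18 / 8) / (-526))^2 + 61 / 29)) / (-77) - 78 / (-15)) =184508193562000 / 7447532981521671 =0.02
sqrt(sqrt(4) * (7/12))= 1.08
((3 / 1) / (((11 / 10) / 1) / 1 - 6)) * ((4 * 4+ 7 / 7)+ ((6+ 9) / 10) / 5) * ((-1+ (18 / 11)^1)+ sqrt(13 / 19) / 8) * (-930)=241335 * sqrt(247) / 3724+ 482670 / 77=7286.94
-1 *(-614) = 614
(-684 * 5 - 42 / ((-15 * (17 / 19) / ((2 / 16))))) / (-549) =1162667 / 186660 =6.23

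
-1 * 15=-15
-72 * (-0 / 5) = 0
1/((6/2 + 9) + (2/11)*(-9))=11/114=0.10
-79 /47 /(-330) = 79 /15510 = 0.01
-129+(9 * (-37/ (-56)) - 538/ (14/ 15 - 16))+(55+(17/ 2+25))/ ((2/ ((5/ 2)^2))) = 2394729/ 12656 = 189.22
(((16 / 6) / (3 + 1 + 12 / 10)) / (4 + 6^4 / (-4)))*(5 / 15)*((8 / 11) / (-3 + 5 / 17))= 17 / 118404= 0.00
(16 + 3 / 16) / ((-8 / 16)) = -259 / 8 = -32.38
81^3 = 531441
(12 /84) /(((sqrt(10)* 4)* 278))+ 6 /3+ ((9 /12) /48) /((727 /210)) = sqrt(10) /77840+ 46633 /23264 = 2.00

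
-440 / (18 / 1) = -220 / 9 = -24.44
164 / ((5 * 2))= 82 / 5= 16.40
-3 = -3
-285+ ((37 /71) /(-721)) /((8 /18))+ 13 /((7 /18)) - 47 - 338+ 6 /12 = -18606409 /29252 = -636.07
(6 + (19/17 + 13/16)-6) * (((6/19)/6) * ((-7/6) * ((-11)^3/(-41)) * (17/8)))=-1630475/199424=-8.18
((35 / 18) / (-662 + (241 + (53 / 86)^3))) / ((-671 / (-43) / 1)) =-68376020 / 230888827323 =-0.00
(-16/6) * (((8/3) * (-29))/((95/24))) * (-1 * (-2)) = 29696/285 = 104.20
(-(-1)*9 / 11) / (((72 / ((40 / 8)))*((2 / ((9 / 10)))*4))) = 9 / 1408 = 0.01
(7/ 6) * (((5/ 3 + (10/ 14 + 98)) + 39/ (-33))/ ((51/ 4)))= 45830/ 5049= 9.08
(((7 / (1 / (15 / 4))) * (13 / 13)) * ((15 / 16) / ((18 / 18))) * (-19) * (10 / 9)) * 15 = -249375 / 32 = -7792.97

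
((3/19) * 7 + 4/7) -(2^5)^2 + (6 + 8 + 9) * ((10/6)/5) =-404848/399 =-1014.66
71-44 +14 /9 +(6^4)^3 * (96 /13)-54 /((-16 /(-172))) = 3761479747453 /234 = 16074699775.44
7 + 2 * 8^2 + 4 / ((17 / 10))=2335 / 17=137.35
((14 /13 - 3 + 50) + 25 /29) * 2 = 36900 /377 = 97.88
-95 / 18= -5.28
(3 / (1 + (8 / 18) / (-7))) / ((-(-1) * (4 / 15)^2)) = 42525 / 944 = 45.05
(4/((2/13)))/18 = 13/9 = 1.44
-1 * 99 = -99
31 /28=1.11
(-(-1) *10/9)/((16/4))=5/18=0.28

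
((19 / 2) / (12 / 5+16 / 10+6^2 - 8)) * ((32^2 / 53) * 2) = 608 / 53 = 11.47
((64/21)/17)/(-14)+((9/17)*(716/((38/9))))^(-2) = -8882523319/700456375332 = -0.01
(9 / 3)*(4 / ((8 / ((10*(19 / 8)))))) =285 / 8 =35.62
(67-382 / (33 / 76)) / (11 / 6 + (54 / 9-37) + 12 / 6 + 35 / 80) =429136 / 14113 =30.41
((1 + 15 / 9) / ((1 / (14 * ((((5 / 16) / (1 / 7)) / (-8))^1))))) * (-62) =7595 / 12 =632.92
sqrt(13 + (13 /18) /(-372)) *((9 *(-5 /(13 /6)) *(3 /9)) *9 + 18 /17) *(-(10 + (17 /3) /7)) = 85352 *sqrt(95790) /11067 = 2386.95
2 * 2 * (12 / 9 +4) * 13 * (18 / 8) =624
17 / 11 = 1.55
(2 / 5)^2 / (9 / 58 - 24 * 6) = -232 / 208575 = -0.00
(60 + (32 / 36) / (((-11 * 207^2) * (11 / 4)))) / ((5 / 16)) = 44796058048 / 233312805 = 192.00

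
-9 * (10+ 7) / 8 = -153 / 8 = -19.12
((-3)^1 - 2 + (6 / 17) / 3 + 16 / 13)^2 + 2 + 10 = 1237341 / 48841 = 25.33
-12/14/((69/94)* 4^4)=-47/10304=-0.00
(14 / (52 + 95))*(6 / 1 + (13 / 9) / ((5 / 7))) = 722 / 945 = 0.76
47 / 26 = 1.81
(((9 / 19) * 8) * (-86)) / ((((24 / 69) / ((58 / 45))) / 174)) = -19961976 / 95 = -210126.06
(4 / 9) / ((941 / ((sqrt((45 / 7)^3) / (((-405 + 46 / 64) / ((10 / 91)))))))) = -19200*sqrt(35) / 54282604103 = -0.00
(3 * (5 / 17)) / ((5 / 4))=12 / 17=0.71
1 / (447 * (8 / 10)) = 5 / 1788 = 0.00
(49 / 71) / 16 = 49 / 1136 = 0.04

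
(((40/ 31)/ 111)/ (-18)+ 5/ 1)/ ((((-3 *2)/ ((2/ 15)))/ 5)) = -0.56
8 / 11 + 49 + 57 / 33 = 566 / 11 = 51.45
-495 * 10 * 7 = -34650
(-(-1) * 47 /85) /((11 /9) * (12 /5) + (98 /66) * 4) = 517 /8296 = 0.06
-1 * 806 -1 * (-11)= -795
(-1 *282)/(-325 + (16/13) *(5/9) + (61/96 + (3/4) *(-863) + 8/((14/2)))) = 7390656/25416203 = 0.29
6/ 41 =0.15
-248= -248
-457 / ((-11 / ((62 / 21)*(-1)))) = -28334 / 231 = -122.66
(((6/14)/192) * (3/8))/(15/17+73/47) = 2397/6974464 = 0.00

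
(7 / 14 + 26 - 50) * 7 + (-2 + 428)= 261.50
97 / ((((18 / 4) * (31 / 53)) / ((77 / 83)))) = 791714 / 23157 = 34.19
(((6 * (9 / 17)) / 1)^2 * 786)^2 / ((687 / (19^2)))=632129529477312 / 19126309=33050262.31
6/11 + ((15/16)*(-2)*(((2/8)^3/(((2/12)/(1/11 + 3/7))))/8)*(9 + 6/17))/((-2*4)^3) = 93621183/171573248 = 0.55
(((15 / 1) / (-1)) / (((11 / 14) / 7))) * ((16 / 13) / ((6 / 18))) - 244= -105452 / 143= -737.43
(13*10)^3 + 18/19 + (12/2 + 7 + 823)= 41758902/19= 2197836.95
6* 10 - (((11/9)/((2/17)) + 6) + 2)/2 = 1829/36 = 50.81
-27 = -27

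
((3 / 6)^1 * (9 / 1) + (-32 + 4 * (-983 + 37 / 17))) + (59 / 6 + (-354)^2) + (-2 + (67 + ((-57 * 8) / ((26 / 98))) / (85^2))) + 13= 34222363093 / 281775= 121452.80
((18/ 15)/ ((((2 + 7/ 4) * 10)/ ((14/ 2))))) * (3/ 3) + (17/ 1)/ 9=2377/ 1125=2.11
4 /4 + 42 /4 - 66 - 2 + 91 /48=-2621 /48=-54.60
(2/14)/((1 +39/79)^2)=6241/97468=0.06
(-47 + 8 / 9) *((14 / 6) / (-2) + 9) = -19505 / 54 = -361.20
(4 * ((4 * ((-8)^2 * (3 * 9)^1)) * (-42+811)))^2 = 452043387961344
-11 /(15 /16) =-176 /15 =-11.73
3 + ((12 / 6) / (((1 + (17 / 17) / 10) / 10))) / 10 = 53 / 11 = 4.82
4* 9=36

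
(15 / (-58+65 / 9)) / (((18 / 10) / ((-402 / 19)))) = 30150 / 8683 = 3.47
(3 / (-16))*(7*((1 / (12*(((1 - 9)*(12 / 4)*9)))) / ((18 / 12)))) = 0.00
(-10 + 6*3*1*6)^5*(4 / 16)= 2259801992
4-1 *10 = -6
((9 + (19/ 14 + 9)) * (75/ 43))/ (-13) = -20325/ 7826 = -2.60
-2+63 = 61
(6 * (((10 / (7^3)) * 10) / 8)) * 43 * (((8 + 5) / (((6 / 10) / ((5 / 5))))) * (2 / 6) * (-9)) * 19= -3982875 / 343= -11611.88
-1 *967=-967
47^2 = 2209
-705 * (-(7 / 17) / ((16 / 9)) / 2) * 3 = 133245 / 544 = 244.94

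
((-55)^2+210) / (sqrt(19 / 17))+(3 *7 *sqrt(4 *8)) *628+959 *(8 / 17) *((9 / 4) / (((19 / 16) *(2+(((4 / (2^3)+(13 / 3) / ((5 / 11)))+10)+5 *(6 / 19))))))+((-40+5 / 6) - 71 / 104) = -259550579 / 71386536+3235 *sqrt(323) / 19+52752 *sqrt(2) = 77658.96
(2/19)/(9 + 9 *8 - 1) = 1/760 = 0.00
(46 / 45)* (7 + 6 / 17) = 7.52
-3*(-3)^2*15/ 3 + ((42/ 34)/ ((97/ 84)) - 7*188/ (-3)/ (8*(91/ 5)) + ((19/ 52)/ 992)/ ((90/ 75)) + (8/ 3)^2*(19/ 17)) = -188280483251/ 1531116288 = -122.97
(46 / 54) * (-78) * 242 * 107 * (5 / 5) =-15484612 / 9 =-1720512.44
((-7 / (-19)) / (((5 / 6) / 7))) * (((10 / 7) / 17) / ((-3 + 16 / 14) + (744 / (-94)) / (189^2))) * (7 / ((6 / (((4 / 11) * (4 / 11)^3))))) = -14039972352 / 4915532810705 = -0.00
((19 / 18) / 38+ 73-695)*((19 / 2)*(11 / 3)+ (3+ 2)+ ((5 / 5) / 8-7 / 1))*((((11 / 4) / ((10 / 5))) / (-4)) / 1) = 194824091 / 27648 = 7046.59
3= 3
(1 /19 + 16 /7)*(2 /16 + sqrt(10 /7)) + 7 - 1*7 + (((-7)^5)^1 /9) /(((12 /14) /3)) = -62586469 /9576 + 311*sqrt(70) /931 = -6532.97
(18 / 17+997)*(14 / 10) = 118769 / 85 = 1397.28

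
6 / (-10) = -3 / 5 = -0.60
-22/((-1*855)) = 22/855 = 0.03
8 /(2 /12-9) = -48 /53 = -0.91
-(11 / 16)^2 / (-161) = 121 / 41216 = 0.00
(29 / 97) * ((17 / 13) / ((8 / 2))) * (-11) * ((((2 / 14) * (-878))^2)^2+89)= -3222684751951335 / 12110644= -266103499.69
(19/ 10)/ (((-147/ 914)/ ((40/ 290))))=-34732/ 21315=-1.63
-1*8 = -8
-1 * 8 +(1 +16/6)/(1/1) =-13/3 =-4.33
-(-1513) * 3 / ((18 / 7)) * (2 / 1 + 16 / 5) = 137683 / 15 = 9178.87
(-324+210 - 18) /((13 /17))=-2244 /13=-172.62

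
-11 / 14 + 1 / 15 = -151 / 210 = -0.72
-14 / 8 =-7 / 4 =-1.75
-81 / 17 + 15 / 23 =-1608 / 391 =-4.11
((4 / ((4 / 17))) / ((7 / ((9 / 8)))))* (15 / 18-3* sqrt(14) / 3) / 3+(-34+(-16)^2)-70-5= 16549 / 112-51* sqrt(14) / 56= 144.35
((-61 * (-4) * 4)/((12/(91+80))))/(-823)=-13908/823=-16.90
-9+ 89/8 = 17/8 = 2.12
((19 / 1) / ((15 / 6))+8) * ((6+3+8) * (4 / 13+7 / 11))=2754 / 11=250.36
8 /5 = 1.60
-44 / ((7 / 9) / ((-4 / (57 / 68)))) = 35904 / 133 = 269.95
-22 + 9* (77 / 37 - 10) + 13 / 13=-3414 / 37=-92.27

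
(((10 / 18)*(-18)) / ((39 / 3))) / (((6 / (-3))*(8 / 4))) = 5 / 26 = 0.19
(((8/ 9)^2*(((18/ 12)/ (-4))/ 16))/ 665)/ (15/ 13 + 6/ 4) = -13/ 1238895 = -0.00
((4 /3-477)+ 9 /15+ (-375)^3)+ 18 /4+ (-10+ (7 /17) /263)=-7073326176947 /134130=-52734855.57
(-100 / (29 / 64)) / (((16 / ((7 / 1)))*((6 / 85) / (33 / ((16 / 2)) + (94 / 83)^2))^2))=-112300397477734375 / 198185948496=-566641.57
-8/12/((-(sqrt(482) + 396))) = 0.00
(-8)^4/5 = 4096/5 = 819.20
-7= -7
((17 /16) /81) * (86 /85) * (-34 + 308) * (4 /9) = 5891 /3645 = 1.62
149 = 149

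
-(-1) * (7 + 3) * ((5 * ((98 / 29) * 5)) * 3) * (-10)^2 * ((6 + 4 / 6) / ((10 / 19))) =3210344.83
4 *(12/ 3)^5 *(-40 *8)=-1310720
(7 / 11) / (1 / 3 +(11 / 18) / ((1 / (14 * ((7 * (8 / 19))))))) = 1197 / 48059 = 0.02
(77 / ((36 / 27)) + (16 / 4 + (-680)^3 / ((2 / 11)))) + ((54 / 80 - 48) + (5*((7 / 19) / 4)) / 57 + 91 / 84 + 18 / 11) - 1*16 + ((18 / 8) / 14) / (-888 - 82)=-373034565606096433 / 215704720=-1729375998.85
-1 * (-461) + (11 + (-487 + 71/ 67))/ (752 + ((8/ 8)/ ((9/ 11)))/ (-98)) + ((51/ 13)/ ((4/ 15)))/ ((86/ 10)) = 45913681452779/ 99363258436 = 462.08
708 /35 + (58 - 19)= 2073 /35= 59.23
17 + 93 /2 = 127 /2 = 63.50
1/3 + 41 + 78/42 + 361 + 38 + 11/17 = 158093/357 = 442.84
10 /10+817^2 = 667490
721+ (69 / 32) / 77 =1776613 / 2464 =721.03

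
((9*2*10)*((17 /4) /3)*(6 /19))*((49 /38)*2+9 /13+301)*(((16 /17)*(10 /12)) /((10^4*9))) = 15031 /70395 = 0.21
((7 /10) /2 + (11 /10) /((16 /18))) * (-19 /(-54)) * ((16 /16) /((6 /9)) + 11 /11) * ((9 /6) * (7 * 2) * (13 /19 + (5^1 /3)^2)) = 32893 /324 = 101.52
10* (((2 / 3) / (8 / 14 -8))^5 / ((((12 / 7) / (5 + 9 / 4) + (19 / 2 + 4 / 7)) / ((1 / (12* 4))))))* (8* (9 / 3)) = -3411821 / 1208282473008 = -0.00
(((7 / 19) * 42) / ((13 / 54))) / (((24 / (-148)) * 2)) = -48951 / 247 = -198.18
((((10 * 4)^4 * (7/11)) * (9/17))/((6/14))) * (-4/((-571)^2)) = -1505280000/60969667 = -24.69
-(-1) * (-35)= -35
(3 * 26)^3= 474552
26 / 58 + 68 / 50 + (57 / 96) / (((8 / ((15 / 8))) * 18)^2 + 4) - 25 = -79391866313 / 3423299200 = -23.19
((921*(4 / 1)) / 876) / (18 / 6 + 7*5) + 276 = 765931 / 2774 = 276.11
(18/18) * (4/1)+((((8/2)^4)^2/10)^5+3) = 37778931862957161731443/3125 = 12089258196146291754.06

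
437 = 437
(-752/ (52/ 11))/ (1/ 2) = -318.15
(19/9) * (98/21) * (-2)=-532/27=-19.70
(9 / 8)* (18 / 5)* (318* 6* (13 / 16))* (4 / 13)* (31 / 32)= 1871.48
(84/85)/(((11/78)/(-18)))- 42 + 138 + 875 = 789949/935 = 844.87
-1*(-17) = 17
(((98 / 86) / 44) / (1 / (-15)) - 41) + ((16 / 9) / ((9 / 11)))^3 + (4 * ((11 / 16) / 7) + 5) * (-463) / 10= -19765197495059 / 70384046040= -280.82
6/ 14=3/ 7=0.43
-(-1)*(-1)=-1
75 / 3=25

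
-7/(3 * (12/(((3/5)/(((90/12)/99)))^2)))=-7623/625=-12.20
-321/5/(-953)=321/4765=0.07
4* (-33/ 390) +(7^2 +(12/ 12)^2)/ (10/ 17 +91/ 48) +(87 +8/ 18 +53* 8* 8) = 4149374479/ 1185795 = 3499.23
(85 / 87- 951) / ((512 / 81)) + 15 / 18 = -1664423 / 11136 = -149.46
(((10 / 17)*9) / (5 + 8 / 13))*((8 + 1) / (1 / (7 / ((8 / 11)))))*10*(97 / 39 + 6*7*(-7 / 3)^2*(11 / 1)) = 5103685125 / 2482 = 2056279.26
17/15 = 1.13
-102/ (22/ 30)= -1530/ 11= -139.09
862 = 862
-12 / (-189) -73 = -4595 / 63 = -72.94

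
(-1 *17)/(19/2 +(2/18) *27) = -34/25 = -1.36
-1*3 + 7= 4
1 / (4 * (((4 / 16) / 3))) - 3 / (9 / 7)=2 / 3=0.67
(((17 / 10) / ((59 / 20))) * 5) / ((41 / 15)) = 2550 / 2419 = 1.05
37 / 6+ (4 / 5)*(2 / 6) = 193 / 30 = 6.43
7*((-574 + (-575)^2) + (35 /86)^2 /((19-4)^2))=153786603691 /66564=2310357.01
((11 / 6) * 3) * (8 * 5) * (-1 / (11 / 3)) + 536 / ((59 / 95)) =47380 / 59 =803.05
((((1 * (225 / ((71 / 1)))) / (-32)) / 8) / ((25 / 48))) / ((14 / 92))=-621 / 3976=-0.16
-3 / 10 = -0.30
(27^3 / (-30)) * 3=-19683 / 10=-1968.30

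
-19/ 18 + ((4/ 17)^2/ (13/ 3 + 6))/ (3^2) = -170125/ 161262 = -1.05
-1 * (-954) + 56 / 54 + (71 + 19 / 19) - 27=27001 / 27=1000.04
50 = 50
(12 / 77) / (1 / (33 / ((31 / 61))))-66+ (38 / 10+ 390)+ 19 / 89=32651842 / 96565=338.13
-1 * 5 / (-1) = 5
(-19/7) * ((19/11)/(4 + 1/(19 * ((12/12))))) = -6859/5929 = -1.16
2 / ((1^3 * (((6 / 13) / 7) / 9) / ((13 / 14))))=507 / 2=253.50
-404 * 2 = -808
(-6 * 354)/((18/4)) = -472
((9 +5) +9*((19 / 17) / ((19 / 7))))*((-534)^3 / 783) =-1697565352 / 493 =-3443337.43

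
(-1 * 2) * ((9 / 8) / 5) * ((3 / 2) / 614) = -27 / 24560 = -0.00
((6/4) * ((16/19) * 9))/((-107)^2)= 216/217531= 0.00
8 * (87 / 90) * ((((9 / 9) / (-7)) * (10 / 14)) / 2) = -58 / 147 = -0.39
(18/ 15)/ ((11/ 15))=18/ 11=1.64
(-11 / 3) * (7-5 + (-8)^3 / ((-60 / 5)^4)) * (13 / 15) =-4576 / 729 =-6.28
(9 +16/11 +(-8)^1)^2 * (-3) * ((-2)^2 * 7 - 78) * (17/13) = 1181.79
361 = 361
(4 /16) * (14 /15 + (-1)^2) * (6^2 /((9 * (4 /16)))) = 116 /15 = 7.73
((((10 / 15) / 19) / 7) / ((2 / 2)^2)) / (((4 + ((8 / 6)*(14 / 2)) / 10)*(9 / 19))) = 5 / 2331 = 0.00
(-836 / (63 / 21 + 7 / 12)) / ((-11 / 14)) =12768 / 43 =296.93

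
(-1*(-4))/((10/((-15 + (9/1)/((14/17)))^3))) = -185193/6860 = -27.00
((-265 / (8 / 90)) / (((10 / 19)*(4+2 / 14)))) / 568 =-317205 / 131776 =-2.41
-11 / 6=-1.83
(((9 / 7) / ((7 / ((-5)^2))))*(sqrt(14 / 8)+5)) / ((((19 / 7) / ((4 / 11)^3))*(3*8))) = 300*sqrt(7) / 177023+3000 / 177023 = 0.02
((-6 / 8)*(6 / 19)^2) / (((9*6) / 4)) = -2 / 361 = -0.01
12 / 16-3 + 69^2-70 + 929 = 22471 / 4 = 5617.75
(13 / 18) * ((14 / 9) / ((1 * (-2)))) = -91 / 162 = -0.56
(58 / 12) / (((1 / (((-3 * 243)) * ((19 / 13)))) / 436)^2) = 176271453078264 / 169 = 1043026349575.53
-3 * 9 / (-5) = 27 / 5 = 5.40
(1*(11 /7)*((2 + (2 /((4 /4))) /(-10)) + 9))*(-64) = -38016 /35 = -1086.17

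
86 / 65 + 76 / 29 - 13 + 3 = -11416 / 1885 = -6.06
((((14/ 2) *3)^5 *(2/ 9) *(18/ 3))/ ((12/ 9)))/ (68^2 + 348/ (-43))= 175616343/ 198484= 884.79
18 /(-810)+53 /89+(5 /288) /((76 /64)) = 0.59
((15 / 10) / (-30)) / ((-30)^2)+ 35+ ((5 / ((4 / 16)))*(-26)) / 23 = 5129977 / 414000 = 12.39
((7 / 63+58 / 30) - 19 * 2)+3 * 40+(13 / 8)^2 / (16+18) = 8237237 / 97920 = 84.12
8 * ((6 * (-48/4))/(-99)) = 5.82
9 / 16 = 0.56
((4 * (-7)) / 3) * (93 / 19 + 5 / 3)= -10472 / 171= -61.24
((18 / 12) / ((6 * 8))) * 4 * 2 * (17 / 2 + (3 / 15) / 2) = 2.15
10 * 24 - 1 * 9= 231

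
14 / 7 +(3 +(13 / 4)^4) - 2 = 114.57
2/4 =1/2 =0.50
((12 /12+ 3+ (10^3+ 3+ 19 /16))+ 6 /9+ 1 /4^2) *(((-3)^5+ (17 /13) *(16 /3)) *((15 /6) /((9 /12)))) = -557224675 /702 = -793767.34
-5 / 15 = -1 / 3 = -0.33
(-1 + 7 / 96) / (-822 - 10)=89 / 79872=0.00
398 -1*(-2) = 400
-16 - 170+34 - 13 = -165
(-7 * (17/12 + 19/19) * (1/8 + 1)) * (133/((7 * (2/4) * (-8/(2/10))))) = 11571/640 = 18.08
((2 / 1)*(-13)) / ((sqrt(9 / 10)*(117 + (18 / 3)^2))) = -0.18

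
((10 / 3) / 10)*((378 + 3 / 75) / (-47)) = -9451 / 3525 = -2.68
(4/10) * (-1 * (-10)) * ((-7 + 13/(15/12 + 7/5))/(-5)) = 444/265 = 1.68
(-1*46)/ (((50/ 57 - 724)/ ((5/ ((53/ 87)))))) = 570285/ 1092277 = 0.52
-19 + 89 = 70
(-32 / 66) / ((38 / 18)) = -48 / 209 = -0.23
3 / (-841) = -3 / 841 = -0.00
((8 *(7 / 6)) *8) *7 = 1568 / 3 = 522.67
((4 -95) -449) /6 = -90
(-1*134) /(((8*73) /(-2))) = 67 /146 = 0.46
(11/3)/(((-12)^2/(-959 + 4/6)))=-24.40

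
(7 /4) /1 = 7 /4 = 1.75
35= 35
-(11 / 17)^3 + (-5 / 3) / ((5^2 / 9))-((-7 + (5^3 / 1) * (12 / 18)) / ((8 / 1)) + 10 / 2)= -9086641 / 589560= -15.41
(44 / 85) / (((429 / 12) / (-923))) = -1136 / 85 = -13.36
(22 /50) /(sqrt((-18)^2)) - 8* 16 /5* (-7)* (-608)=-49029109 /450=-108953.58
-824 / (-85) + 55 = 5499 / 85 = 64.69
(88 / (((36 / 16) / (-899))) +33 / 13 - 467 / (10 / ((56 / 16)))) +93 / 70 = -578549329 / 16380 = -35320.47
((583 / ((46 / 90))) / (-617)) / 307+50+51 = 439994102 / 4356637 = 100.99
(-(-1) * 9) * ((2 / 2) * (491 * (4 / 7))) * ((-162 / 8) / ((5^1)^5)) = -357939 / 21875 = -16.36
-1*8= -8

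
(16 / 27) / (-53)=-16 / 1431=-0.01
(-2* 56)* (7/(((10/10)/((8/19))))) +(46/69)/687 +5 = -12730759/39159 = -325.10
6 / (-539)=-6 / 539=-0.01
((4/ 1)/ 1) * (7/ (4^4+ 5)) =28/ 261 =0.11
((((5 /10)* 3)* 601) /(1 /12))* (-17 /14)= -13136.14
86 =86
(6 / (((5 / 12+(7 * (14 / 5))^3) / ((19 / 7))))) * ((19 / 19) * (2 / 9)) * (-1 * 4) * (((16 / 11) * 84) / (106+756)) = -14592000 / 53549258389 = -0.00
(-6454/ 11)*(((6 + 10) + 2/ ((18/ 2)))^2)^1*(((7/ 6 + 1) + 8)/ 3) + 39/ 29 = -121683416167/ 232551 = -523254.75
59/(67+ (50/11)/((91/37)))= 0.86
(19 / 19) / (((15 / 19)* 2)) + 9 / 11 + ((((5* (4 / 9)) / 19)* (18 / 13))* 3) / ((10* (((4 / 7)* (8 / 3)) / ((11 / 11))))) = 1.48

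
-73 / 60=-1.22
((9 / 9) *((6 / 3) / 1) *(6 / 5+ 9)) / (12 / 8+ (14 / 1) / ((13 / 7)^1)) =2652 / 1175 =2.26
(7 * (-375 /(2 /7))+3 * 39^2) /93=-3083 /62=-49.73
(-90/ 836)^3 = -91125/ 73034632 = -0.00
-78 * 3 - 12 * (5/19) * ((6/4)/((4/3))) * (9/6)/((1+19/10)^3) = -108534744/463391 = -234.22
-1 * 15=-15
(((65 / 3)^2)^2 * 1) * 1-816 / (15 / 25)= 17740465 / 81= 219018.09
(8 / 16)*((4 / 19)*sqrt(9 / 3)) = 2*sqrt(3) / 19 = 0.18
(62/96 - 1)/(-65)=0.01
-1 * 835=-835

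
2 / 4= 1 / 2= 0.50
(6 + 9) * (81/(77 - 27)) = 243/10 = 24.30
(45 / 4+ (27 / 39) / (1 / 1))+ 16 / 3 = 2695 / 156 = 17.28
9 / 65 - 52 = -3371 / 65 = -51.86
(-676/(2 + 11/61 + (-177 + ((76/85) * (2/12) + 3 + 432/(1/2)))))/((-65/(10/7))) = 1617720/75384281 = 0.02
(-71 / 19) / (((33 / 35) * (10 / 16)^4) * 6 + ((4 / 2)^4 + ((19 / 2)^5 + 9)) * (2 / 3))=-1017856 / 14055811317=-0.00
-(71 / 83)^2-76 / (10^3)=-1391141 / 1722250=-0.81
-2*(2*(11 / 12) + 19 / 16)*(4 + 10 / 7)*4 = -2755 / 21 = -131.19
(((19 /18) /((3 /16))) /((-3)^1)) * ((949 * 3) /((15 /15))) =-144248 /27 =-5342.52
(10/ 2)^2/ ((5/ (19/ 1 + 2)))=105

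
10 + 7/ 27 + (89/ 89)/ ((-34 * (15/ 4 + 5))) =10.26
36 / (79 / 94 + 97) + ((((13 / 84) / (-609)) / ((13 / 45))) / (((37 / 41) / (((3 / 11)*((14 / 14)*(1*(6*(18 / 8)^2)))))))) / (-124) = 7767251397729 / 21106019600512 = 0.37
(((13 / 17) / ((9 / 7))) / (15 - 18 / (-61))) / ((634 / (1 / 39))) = 427 / 271508598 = 0.00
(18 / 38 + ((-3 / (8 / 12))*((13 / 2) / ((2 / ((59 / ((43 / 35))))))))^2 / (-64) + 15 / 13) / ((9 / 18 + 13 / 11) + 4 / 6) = -475697657475711 / 144975800320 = -3281.22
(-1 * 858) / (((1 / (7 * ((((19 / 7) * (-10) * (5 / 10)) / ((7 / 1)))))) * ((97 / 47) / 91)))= 49802610 / 97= 513428.97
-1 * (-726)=726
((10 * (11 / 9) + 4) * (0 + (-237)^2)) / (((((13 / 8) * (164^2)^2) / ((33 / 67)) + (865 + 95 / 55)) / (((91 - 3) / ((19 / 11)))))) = 14553462792 / 748216572343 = 0.02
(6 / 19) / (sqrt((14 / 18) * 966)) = 3 * sqrt(138) / 3059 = 0.01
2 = 2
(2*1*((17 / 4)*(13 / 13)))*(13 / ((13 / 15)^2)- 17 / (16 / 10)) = 11815 / 208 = 56.80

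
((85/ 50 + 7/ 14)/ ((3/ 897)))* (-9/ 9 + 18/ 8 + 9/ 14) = 174317/ 140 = 1245.12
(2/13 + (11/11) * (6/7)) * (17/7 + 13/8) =5221/1274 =4.10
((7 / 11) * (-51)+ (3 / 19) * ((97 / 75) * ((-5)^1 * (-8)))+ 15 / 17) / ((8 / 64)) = -3326144 / 17765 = -187.23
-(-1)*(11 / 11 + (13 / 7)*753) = 9796 / 7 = 1399.43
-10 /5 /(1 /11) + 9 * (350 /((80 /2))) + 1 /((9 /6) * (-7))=4759 /84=56.65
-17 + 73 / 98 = -1593 / 98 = -16.26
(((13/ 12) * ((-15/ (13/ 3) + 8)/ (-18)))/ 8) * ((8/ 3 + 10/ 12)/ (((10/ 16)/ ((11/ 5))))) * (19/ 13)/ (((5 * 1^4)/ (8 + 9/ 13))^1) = -9753821/ 9126000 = -1.07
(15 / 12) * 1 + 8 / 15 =107 / 60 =1.78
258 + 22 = 280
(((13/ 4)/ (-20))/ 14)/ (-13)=1/ 1120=0.00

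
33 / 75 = 11 / 25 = 0.44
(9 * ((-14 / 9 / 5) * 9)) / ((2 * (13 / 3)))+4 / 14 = -1193 / 455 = -2.62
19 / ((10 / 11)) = 209 / 10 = 20.90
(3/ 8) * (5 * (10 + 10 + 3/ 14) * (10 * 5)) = 106125/ 56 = 1895.09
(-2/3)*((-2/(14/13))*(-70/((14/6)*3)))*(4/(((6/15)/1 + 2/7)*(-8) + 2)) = 14.21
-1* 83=-83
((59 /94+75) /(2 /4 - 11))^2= 50537881 /974169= 51.88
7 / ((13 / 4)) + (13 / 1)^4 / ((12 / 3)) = 371405 / 52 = 7142.40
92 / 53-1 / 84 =7675 / 4452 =1.72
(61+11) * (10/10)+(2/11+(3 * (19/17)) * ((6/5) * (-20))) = -1550/187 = -8.29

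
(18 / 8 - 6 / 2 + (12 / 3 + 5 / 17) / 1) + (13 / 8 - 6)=-0.83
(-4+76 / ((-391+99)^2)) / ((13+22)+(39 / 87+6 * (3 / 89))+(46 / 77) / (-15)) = -254120033475 / 2262852076304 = -0.11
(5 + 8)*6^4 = 16848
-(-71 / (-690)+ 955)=-955.10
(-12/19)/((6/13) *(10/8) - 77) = 0.01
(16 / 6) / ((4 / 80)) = 160 / 3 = 53.33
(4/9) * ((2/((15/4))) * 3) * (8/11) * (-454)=-234.80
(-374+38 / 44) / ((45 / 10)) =-8209 / 99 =-82.92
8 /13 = 0.62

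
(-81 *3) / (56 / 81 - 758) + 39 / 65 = 282441 / 306710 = 0.92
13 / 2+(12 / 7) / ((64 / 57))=899 / 112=8.03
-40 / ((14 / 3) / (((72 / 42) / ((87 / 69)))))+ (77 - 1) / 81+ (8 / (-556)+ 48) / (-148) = -13070243939 / 1183928886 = -11.04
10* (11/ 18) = 55/ 9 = 6.11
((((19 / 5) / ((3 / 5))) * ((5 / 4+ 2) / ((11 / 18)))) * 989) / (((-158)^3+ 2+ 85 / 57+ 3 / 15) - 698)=-208861965 / 24735189556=-0.01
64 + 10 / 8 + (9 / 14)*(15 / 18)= 65.79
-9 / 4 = -2.25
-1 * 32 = -32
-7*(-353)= 2471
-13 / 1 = -13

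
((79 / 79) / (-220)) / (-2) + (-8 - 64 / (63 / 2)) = -278017 / 27720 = -10.03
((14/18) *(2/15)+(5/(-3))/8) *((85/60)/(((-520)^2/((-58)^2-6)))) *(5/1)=-3225359/350438400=-0.01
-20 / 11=-1.82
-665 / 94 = -7.07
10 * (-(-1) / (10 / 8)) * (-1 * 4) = -32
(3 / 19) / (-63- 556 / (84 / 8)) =-63 / 46265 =-0.00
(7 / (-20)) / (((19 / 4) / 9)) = -63 / 95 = -0.66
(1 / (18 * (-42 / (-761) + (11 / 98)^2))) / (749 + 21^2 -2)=1827161 / 2648670354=0.00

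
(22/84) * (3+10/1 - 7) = 11/7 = 1.57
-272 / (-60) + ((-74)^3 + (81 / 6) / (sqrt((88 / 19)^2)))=-1069771697 / 2640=-405216.55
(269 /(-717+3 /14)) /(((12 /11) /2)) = -20713 /30105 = -0.69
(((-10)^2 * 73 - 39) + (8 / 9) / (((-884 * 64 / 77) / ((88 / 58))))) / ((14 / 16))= 3350573081 / 403767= 8298.28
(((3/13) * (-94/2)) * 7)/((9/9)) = -987/13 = -75.92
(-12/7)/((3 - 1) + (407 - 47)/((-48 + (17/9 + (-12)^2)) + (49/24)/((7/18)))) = -22278/71351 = -0.31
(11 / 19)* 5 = 55 / 19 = 2.89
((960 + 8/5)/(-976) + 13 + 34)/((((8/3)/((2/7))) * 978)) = 28069/5568080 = 0.01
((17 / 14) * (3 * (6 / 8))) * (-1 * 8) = -153 / 7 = -21.86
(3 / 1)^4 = 81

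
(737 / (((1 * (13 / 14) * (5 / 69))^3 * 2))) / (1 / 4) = 1328705897904 / 274625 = 4838255.43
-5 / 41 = -0.12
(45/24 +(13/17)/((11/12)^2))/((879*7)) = 15277/33751256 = 0.00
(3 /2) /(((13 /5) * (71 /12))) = 90 /923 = 0.10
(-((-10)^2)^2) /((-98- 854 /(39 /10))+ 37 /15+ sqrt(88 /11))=32.08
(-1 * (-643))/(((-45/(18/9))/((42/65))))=-18004/975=-18.47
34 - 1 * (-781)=815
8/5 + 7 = 43/5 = 8.60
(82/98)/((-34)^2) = 41/56644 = 0.00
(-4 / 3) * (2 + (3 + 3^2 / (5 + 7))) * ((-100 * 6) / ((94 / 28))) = 64400 / 47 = 1370.21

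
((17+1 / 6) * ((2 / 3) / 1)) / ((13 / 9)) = 103 / 13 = 7.92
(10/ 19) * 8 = 80/ 19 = 4.21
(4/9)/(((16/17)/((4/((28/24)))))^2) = 289/49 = 5.90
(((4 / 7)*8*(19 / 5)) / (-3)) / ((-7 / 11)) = 6688 / 735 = 9.10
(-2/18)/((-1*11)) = 1/99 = 0.01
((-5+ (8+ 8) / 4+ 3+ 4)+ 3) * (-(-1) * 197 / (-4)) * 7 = -12411 / 4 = -3102.75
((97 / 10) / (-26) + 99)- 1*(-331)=111703 / 260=429.63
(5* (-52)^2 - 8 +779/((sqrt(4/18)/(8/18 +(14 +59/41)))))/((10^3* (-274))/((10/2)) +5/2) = -111359* sqrt(2)/328785 - 27024/109595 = -0.73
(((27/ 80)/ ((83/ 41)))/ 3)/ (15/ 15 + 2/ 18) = 3321/ 66400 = 0.05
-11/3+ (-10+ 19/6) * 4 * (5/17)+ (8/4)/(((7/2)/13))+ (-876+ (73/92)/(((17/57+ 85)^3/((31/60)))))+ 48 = -1232051272194656189/1480337451232640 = -832.28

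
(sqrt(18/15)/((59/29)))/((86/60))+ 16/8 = 174*sqrt(30)/2537+ 2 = 2.38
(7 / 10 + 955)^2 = 91336249 / 100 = 913362.49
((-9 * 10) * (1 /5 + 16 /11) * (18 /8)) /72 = -819 /176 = -4.65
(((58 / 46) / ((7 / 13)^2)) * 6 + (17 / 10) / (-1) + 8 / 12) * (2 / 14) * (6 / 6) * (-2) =-847243 / 118335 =-7.16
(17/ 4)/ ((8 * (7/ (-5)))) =-85/ 224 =-0.38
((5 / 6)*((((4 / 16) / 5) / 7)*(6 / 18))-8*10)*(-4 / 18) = 40319 / 2268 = 17.78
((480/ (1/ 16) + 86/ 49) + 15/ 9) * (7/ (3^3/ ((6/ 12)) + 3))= 1129463/ 1197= 943.58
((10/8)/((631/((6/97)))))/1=0.00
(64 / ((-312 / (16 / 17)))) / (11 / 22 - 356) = 256 / 471393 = 0.00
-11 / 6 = -1.83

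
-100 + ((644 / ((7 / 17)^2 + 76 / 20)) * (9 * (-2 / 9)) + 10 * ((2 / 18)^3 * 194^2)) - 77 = 2578418 / 174231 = 14.80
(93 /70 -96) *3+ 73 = -14771 /70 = -211.01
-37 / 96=-0.39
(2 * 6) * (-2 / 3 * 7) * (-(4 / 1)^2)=896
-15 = -15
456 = 456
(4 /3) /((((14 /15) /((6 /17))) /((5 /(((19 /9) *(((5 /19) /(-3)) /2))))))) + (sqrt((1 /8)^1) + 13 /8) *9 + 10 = -2477 /952 + 9 *sqrt(2) /4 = 0.58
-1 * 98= -98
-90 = -90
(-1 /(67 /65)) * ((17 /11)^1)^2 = -18785 /8107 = -2.32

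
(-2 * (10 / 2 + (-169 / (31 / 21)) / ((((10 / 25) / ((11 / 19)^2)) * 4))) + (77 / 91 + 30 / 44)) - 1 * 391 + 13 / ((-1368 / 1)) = -40502523845 / 115222536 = -351.52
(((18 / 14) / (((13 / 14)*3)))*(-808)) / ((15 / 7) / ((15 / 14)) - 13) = 4848 / 143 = 33.90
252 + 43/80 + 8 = 20843/80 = 260.54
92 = 92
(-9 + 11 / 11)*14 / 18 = -56 / 9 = -6.22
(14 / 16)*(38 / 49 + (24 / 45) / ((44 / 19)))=2033 / 2310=0.88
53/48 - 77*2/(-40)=1189/240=4.95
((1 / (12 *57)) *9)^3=0.00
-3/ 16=-0.19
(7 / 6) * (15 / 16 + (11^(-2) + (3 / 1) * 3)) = 134785 / 11616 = 11.60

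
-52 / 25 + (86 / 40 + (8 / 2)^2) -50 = -3393 / 100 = -33.93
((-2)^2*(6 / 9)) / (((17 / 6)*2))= 8 / 17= 0.47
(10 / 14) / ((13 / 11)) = 55 / 91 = 0.60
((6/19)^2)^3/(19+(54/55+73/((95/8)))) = 513216/13521976639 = 0.00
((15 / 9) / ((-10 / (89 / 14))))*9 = -267 / 28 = -9.54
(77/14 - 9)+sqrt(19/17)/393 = -3.50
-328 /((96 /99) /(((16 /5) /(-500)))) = 1353 /625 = 2.16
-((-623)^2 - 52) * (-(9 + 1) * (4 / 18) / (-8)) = -646795 / 6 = -107799.17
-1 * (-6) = 6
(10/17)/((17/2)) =20/289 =0.07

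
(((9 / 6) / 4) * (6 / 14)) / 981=1 / 6104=0.00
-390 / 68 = -195 / 34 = -5.74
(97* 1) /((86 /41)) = 3977 /86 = 46.24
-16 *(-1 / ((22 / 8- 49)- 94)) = -64 / 561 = -0.11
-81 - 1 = -82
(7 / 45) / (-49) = -1 / 315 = -0.00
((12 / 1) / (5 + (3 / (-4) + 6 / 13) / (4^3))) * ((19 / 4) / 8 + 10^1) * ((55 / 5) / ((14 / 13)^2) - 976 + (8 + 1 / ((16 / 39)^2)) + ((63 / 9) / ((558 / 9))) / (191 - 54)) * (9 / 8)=-1207684295320113 / 44284318400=-27271.15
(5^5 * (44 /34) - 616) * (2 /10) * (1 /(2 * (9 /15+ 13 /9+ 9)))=262251 /8449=31.04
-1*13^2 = -169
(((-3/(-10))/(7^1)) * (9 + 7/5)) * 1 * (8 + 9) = 1326/175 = 7.58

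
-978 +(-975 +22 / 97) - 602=-247813 / 97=-2554.77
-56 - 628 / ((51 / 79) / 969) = -942684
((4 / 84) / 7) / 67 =1 / 9849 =0.00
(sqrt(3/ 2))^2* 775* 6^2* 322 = 13475700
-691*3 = -2073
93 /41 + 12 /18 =361 /123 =2.93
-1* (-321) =321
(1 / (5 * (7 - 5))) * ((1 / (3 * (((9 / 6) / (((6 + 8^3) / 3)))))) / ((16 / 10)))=259 / 108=2.40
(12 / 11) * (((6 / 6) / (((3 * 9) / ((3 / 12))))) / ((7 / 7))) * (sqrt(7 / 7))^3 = 1 / 99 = 0.01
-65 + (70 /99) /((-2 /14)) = -6925 /99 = -69.95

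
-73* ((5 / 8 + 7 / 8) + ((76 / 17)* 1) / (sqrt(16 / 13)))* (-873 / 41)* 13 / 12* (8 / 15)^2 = 736424 / 1025 + 27984112* sqrt(13) / 52275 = 2648.60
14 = 14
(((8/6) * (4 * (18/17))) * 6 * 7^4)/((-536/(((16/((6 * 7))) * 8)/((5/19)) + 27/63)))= -10380552/5695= -1822.75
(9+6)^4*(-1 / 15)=-3375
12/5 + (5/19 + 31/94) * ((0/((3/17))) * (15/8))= 2.40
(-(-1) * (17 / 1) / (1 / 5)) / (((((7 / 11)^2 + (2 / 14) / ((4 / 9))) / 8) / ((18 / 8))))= 5183640 / 2461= 2106.31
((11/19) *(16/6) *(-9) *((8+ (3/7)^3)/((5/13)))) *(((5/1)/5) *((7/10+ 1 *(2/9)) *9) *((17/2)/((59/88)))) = -295211655024/9612575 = -30710.99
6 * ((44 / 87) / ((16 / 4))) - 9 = -239 / 29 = -8.24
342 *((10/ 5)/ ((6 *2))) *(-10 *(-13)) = 7410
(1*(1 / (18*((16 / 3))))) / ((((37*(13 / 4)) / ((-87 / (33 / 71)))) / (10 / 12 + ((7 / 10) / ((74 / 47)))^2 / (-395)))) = -1112745940343 / 82400679504000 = -0.01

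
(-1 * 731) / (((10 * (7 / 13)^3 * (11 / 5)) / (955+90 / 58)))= -22275317090 / 109417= -203581.87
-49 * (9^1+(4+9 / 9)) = -686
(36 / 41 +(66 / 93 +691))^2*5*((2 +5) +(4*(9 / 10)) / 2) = 34095209185004 / 1615441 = 21105821.37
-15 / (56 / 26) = -6.96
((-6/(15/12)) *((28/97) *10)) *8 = -10752/97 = -110.85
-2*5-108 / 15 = -86 / 5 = -17.20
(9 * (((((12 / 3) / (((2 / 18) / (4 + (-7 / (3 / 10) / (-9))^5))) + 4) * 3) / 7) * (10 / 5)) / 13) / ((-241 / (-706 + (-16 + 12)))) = 9881438921680 / 1295003619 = 7630.43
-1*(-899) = 899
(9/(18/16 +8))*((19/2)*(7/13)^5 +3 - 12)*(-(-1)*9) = -76.07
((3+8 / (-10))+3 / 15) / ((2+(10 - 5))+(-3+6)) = 6 / 25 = 0.24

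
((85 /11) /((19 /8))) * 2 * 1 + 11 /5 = 9099 /1045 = 8.71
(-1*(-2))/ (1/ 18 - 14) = -36/ 251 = -0.14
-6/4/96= -1/64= -0.02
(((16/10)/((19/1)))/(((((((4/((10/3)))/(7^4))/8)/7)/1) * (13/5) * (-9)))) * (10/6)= -13445600/20007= -672.04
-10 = -10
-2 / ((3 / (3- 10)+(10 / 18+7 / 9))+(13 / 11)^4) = -307461 / 438980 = -0.70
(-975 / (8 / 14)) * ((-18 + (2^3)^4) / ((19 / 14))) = -97413225 / 19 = -5127011.84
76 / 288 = 19 / 72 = 0.26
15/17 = 0.88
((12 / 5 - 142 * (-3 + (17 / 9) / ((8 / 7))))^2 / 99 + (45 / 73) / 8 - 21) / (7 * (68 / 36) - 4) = 83847453247 / 2159427600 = 38.83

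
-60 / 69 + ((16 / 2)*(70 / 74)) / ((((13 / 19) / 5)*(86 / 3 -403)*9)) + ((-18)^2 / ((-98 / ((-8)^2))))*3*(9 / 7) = -10444890202132 / 12784037721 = -817.03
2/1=2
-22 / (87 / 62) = -1364 / 87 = -15.68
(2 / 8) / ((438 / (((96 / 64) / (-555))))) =-1 / 648240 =-0.00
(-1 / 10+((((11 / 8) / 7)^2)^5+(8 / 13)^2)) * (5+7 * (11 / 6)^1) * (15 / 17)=7642845712120678363351 / 1742793340346272055296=4.39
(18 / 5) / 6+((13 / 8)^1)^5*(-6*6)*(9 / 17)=-149955873 / 696320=-215.35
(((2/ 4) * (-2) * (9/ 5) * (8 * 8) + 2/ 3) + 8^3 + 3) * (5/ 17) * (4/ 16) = 6007/ 204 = 29.45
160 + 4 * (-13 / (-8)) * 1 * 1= 333 / 2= 166.50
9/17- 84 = -1419/17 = -83.47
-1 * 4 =-4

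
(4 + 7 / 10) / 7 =47 / 70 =0.67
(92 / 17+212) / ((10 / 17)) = 1848 / 5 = 369.60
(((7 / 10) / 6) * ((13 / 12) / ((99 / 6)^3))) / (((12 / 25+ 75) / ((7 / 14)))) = 455 / 2441272284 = 0.00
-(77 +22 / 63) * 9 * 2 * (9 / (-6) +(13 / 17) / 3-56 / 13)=7731.07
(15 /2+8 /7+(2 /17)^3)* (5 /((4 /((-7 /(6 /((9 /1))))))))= -8918775 /78608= -113.46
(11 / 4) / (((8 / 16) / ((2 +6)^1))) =44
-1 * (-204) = 204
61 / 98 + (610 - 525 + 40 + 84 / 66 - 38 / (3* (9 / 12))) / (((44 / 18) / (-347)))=-92059053 / 5929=-15526.91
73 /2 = 36.50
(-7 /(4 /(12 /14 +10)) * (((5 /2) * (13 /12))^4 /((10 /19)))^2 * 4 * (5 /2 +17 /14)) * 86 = -253694745.84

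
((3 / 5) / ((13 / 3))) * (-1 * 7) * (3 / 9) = -0.32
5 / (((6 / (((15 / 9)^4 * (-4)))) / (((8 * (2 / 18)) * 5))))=-250000 / 2187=-114.31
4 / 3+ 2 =10 / 3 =3.33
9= 9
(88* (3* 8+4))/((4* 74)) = 308/37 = 8.32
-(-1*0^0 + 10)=-9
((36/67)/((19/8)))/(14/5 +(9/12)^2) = 23040/342437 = 0.07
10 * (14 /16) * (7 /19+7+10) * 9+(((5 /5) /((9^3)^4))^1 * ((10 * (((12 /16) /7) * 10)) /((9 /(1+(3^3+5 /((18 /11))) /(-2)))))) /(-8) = 44390128079606564275 /32454542896104672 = 1367.76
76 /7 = 10.86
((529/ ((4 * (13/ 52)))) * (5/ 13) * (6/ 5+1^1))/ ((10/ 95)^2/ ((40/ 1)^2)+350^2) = 840263600/ 229957000013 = 0.00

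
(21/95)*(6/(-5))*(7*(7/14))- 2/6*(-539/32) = 213689/45600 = 4.69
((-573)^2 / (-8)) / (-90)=36481 / 80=456.01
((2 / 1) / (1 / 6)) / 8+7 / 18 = 17 / 9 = 1.89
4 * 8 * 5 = 160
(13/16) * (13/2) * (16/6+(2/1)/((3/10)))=1183/24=49.29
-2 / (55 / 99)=-18 / 5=-3.60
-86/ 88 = -43/ 44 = -0.98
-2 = -2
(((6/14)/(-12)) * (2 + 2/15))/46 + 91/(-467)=-221633/1127805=-0.20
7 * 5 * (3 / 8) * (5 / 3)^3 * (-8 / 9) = -4375 / 81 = -54.01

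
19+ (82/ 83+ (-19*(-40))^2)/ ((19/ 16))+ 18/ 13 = 9972121361/ 20501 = 486421.22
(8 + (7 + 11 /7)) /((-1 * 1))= -116 /7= -16.57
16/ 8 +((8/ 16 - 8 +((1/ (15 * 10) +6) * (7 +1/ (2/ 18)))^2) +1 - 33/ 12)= 207657931/ 22500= 9229.24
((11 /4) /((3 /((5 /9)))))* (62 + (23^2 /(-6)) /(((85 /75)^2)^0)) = -8635 /648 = -13.33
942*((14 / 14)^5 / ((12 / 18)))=1413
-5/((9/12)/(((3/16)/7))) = -5/28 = -0.18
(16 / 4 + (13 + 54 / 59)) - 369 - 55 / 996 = -20634389 / 58764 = -351.14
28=28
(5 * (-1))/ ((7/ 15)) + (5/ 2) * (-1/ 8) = -1235/ 112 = -11.03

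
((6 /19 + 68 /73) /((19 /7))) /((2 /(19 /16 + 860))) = 83431845 /421648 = 197.87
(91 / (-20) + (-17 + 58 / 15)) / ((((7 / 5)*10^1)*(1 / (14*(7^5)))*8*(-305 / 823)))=14675922821 / 146400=100245.37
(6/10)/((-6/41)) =-41/10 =-4.10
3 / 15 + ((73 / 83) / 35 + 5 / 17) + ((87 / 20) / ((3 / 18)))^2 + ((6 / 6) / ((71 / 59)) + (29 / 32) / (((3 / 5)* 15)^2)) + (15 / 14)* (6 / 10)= 31046692638391 / 45442101600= 683.21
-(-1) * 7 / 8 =7 / 8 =0.88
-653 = -653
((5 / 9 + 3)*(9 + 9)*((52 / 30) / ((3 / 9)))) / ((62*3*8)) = 0.22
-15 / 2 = -7.50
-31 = -31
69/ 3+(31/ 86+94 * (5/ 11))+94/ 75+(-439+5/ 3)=-369.99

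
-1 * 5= -5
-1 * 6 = -6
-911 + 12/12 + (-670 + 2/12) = -1579.83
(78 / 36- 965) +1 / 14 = -20218 / 21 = -962.76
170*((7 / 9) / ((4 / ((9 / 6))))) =595 / 12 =49.58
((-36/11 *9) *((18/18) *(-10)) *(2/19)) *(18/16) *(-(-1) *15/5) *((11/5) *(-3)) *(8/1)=-104976/19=-5525.05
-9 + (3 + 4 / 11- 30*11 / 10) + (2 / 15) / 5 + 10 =-23603 / 825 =-28.61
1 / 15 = 0.07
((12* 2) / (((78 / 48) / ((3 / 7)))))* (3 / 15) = 576 / 455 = 1.27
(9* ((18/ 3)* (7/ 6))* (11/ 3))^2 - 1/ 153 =8164232/ 153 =53360.99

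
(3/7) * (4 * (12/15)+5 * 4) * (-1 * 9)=-3132/35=-89.49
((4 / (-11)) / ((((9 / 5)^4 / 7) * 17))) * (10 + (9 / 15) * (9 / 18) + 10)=-355250 / 1226907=-0.29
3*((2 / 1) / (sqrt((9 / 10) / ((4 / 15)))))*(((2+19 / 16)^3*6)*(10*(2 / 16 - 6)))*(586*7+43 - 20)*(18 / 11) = -105208824375*sqrt(6) / 1024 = -251667906.40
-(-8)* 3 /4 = 6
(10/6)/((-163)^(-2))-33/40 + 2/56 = 37195937/840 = 44280.88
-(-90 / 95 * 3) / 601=54 / 11419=0.00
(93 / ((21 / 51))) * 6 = 9486 / 7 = 1355.14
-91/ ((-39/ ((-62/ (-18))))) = 8.04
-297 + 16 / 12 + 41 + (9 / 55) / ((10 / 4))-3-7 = -218296 / 825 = -264.60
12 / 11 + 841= 9263 / 11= 842.09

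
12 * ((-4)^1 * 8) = -384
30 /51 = 10 /17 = 0.59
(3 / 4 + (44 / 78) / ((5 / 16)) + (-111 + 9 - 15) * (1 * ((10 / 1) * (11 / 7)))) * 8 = -20049298 / 1365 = -14688.13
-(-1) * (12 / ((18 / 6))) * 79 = 316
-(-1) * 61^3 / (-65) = -226981 / 65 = -3492.02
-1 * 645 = -645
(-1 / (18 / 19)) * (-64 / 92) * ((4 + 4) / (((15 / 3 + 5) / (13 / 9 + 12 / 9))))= 3040 / 1863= 1.63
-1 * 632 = -632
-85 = -85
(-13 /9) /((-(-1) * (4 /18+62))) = -13 /560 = -0.02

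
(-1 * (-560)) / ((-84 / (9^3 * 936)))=-4548960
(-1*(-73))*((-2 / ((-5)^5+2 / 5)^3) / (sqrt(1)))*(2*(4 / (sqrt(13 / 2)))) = 146000*sqrt(26) / 49572023921771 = 0.00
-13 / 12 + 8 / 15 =-11 / 20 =-0.55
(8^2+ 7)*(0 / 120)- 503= -503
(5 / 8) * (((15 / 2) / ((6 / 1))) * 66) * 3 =2475 / 16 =154.69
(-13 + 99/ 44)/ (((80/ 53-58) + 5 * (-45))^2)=-120787/ 890306244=-0.00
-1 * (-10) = 10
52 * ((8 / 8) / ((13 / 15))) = 60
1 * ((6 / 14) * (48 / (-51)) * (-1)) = 48 / 119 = 0.40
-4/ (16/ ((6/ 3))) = -0.50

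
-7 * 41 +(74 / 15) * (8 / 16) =-4268 / 15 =-284.53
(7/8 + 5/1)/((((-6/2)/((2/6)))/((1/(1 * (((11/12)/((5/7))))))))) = -235/462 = -0.51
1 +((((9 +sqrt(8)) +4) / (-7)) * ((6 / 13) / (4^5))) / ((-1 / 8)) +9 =3 * sqrt(2) / 2912 +4483 / 448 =10.01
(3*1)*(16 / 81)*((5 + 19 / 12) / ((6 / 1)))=158 / 243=0.65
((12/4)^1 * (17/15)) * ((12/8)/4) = 51/40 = 1.28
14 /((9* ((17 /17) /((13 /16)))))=91 /72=1.26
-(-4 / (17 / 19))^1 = 76 / 17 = 4.47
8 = 8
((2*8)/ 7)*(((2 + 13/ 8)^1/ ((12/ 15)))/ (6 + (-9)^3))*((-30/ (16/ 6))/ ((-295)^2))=87/ 46979576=0.00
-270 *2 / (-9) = 60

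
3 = 3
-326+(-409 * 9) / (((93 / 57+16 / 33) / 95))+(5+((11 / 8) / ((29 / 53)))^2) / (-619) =-7319470385210495 / 44211733312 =-165554.93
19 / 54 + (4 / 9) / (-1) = -5 / 54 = -0.09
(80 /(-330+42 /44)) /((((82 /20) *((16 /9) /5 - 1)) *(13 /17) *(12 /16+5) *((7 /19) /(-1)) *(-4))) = 4488000 /316049279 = 0.01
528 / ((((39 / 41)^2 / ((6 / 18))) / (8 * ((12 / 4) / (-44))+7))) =1909616 / 1521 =1255.50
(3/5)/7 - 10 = -347/35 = -9.91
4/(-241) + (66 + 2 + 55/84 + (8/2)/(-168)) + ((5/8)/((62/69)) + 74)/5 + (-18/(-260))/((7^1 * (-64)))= 83.55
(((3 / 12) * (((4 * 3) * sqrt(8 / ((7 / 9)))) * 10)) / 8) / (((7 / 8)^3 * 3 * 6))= 1.00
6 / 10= 0.60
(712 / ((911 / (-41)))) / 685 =-29192 / 624035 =-0.05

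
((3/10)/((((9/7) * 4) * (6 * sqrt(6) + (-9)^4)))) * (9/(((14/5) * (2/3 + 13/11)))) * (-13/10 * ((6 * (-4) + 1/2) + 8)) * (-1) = -9694971/31121028800 + 4433 * sqrt(6)/15560514400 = -0.00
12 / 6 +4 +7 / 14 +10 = 33 / 2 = 16.50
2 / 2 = 1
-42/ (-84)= 1/ 2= 0.50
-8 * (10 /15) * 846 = -4512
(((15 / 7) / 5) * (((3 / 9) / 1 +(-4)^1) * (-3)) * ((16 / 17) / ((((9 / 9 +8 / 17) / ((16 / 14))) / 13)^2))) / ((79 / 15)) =291253248 / 3387125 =85.99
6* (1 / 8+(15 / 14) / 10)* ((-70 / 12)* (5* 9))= -2925 / 8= -365.62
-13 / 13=-1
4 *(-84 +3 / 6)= -334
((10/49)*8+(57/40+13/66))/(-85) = -0.04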